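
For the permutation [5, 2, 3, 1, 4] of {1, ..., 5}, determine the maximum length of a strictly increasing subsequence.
3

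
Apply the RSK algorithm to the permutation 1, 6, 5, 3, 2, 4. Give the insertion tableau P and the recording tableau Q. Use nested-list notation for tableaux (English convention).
Insert each entry of the permutation into P by Schensted row insertion, recording in Q the position of each new cell.

Insert 1: appended to row 1. P = [[1]], Q = [[1]].
Insert 6: appended to row 1. P = [[1, 6]], Q = [[1, 2]].
Insert 5: 5 bumps 6 from row 1; 6 starts row 2. P = [[1, 5], [6]], Q = [[1, 2], [3]].
Insert 3: 3 bumps 5 from row 1; 5 bumps 6 from row 2; 6 starts row 3. P = [[1, 3], [5], [6]], Q = [[1, 2], [3], [4]].
Insert 2: 2 bumps 3 from row 1; 3 bumps 5 from row 2; 5 bumps 6 from row 3; 6 starts row 4. P = [[1, 2], [3], [5], [6]], Q = [[1, 2], [3], [4], [5]].
Insert 4: appended to row 1. P = [[1, 2, 4], [3], [5], [6]], Q = [[1, 2, 6], [3], [4], [5]].

So P = [[1, 2, 4], [3], [5], [6]], Q = [[1, 2, 6], [3], [4], [5]].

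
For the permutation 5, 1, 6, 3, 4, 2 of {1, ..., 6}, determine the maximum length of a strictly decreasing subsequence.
3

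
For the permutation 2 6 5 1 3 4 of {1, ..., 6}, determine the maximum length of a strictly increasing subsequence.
3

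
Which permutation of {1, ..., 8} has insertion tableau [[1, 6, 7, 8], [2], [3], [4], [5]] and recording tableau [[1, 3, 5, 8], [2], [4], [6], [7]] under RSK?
Reverse RSK: for i = n, n-1, ..., 1, locate i in Q, remove the corresponding corner cell from P, and reverse-bump its entry up through P; the value ejected from row 1 is w(i).

So w = 5 4 6 3 7 2 1 8.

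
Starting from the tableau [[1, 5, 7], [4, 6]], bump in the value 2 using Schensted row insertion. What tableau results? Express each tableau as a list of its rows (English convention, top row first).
[[1, 2, 7], [4, 5], [6]]

In row 1, 2 replaces 5 (the leftmost entry greater than 2); 5 is bumped to row 2. In row 2, 5 replaces 6 (the leftmost entry greater than 5); 6 is bumped to row 3. 6 starts a new row 3. The new tableau is [[1, 2, 7], [4, 5], [6]].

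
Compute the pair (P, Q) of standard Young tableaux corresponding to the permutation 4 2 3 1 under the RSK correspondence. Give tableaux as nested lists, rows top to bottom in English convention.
P = [[1, 3], [2], [4]], Q = [[1, 3], [2], [4]]

Insert each entry of the permutation into P by Schensted row insertion, recording in Q the position of each new cell.

Insert 4: appended to row 1. P = [[4]].
Insert 2: 2 bumps 4 from row 1; 4 starts row 2. P = [[2], [4]].
Insert 3: appended to row 1. P = [[2, 3], [4]].
Insert 1: 1 bumps 2 from row 1; 2 bumps 4 from row 2; 4 starts row 3. P = [[1, 3], [2], [4]].

So P = [[1, 3], [2], [4]], Q = [[1, 3], [2], [4]].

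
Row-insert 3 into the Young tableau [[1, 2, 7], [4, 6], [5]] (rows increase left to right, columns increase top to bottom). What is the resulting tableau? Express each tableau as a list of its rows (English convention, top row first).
In row 1, 3 replaces 7 (the leftmost entry greater than 3); 7 is bumped to row 2. 7 is appended to row 2. The new tableau is [[1, 2, 3], [4, 6, 7], [5]].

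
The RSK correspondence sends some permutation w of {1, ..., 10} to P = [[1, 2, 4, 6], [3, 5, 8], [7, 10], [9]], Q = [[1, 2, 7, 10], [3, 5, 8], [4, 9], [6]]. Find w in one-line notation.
Reverse the RSK construction: for i from n down to 1, find the cell of Q containing i, remove the entry at that cell from P, and reverse-bump it up through P; the value ejected from row 1 is w(i).

Step i=10: Q has 10 at row 1, column 4; remove that cell from P, ejecting 6. So w(10) = 6. P is now [[1, 2, 4], [3, 5, 8], [7, 10], [9]].
Step i=9: Q has 9 at row 3, column 2; remove 10 from row 3 of P and reverse-bump: 10 enters row 2 and ejects 8; 8 enters row 1 and ejects 4. So w(9) = 4. P is now [[1, 2, 8], [3, 5, 10], [7], [9]].
Step i=8: Q has 8 at row 2, column 3; remove 10 from row 2 of P and reverse-bump: 10 enters row 1 and ejects 8. So w(8) = 8. P is now [[1, 2, 10], [3, 5], [7], [9]].
Step i=7: Q has 7 at row 1, column 3; remove that cell from P, ejecting 10. So w(7) = 10. P is now [[1, 2], [3, 5], [7], [9]].
Step i=6: Q has 6 at row 4, column 1; remove 9 from row 4 of P and reverse-bump: 9 enters row 3 and ejects 7; 7 enters row 2 and ejects 5; 5 enters row 1 and ejects 2. So w(6) = 2. P is now [[1, 5], [3, 7], [9]].
Step i=5: Q has 5 at row 2, column 2; remove 7 from row 2 of P and reverse-bump: 7 enters row 1 and ejects 5. So w(5) = 5. P is now [[1, 7], [3], [9]].
Step i=4: Q has 4 at row 3, column 1; remove 9 from row 3 of P and reverse-bump: 9 enters row 2 and ejects 3; 3 enters row 1 and ejects 1. So w(4) = 1. P is now [[3, 7], [9]].
Step i=3: Q has 3 at row 2, column 1; remove 9 from row 2 of P and reverse-bump: 9 enters row 1 and ejects 7. So w(3) = 7. P is now [[3, 9]].
Step i=2: Q has 2 at row 1, column 2; remove that cell from P, ejecting 9. So w(2) = 9. P is now [[3]].
Step i=1: Q has 1 at row 1, column 1; remove that cell from P, ejecting 3. So w(1) = 3. P is now [].

So w = 3 9 7 1 5 2 10 8 4 6.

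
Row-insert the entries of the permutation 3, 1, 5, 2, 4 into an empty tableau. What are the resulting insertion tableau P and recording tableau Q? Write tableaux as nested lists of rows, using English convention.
Insert each entry of the permutation into P by Schensted row insertion, recording in Q the position of each new cell.

After inserting 3: P = [[3]].
After inserting 1: P = [[1], [3]].
After inserting 5: P = [[1, 5], [3]].
After inserting 2: P = [[1, 2], [3, 5]].
After inserting 4: P = [[1, 2, 4], [3, 5]].

So P = [[1, 2, 4], [3, 5]], Q = [[1, 3, 5], [2, 4]].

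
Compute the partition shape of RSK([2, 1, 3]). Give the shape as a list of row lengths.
[2, 1]

Row-insert each entry into an empty tableau.

After inserting 2: P = [[2]].
After inserting 1: P = [[1], [2]].
After inserting 3: P = [[1, 3], [2]].

The final insertion tableau P = [[1, 3], [2]] has shape [2, 1].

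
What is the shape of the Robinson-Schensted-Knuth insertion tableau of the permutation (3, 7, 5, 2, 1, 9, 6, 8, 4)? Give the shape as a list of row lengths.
RSK row insertion gives P = [[1, 4, 6, 8], [2, 5], [3, 9], [7]], which has shape [4, 2, 2, 1].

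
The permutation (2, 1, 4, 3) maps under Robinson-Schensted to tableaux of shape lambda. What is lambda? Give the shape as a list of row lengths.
[2, 2]

Row-insert each entry into an empty tableau.

After inserting 2: P = [[2]].
After inserting 1: P = [[1], [2]].
After inserting 4: P = [[1, 4], [2]].
After inserting 3: P = [[1, 3], [2, 4]].

The final insertion tableau P = [[1, 3], [2, 4]] has shape [2, 2].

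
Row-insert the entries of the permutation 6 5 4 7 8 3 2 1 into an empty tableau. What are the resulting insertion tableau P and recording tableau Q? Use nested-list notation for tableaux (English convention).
Insert each entry of the permutation into P by Schensted row insertion, recording in Q the position of each new cell.

Insert 6: appended to row 1. P = [[6]].
Insert 5: 5 bumps 6 from row 1; 6 starts row 2. P = [[5], [6]].
Insert 4: 4 bumps 5 from row 1; 5 bumps 6 from row 2; 6 starts row 3. P = [[4], [5], [6]].
Insert 7: appended to row 1. P = [[4, 7], [5], [6]].
Insert 8: appended to row 1. P = [[4, 7, 8], [5], [6]].
Insert 3: 3 bumps 4 from row 1; 4 bumps 5 from row 2; 5 bumps 6 from row 3; 6 starts row 4. P = [[3, 7, 8], [4], [5], [6]].
Insert 2: 2 bumps 3 from row 1; 3 bumps 4 from row 2; 4 bumps 5 from row 3; 5 bumps 6 from row 4; 6 starts row 5. P = [[2, 7, 8], [3], [4], [5], [6]].
Insert 1: 1 bumps 2 from row 1; 2 bumps 3 from row 2; 3 bumps 4 from row 3; 4 bumps 5 from row 4; 5 bumps 6 from row 5; 6 starts row 6. P = [[1, 7, 8], [2], [3], [4], [5], [6]].

So P = [[1, 7, 8], [2], [3], [4], [5], [6]], Q = [[1, 4, 5], [2], [3], [6], [7], [8]].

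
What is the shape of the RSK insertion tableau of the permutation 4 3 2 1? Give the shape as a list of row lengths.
Row-insert each entry into an empty tableau.

After inserting 4: P = [[4]].
After inserting 3: P = [[3], [4]].
After inserting 2: P = [[2], [3], [4]].
After inserting 1: P = [[1], [2], [3], [4]].

The final insertion tableau P = [[1], [2], [3], [4]] has shape [1, 1, 1, 1].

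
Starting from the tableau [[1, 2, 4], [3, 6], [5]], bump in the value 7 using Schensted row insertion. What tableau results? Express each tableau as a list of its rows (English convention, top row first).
7 is larger than every entry of row 1, so it is appended to row 1. The new tableau is [[1, 2, 4, 7], [3, 6], [5]].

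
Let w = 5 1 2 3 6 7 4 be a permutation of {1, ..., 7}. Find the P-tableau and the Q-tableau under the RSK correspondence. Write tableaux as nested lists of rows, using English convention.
Insert each entry of the permutation into P by Schensted row insertion, recording in Q the position of each new cell.

Insert 5: appended to row 1. P = [[5]].
Insert 1: 1 bumps 5 from row 1; 5 starts row 2. P = [[1], [5]].
Insert 2: appended to row 1. P = [[1, 2], [5]].
Insert 3: appended to row 1. P = [[1, 2, 3], [5]].
Insert 6: appended to row 1. P = [[1, 2, 3, 6], [5]].
Insert 7: appended to row 1. P = [[1, 2, 3, 6, 7], [5]].
Insert 4: 4 bumps 6 from row 1; 6 appends to row 2. P = [[1, 2, 3, 4, 7], [5, 6]].

So P = [[1, 2, 3, 4, 7], [5, 6]], Q = [[1, 3, 4, 5, 6], [2, 7]].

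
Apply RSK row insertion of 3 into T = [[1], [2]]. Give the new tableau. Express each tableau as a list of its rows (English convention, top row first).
[[1, 3], [2]]

3 is larger than every entry of row 1, so it is appended to row 1. The new tableau is [[1, 3], [2]].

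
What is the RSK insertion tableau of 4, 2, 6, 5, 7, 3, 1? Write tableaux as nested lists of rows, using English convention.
P = [[1, 3, 7], [2, 5], [4], [6]]

Insert 4: appended to row 1. P = [[4]].
Insert 2: 2 bumps 4 from row 1; 4 starts row 2. P = [[2], [4]].
Insert 6: appended to row 1. P = [[2, 6], [4]].
Insert 5: 5 bumps 6 from row 1; 6 appends to row 2. P = [[2, 5], [4, 6]].
Insert 7: appended to row 1. P = [[2, 5, 7], [4, 6]].
Insert 3: 3 bumps 5 from row 1; 5 bumps 6 from row 2; 6 starts row 3. P = [[2, 3, 7], [4, 5], [6]].
Insert 1: 1 bumps 2 from row 1; 2 bumps 4 from row 2; 4 bumps 6 from row 3; 6 starts row 4. P = [[1, 3, 7], [2, 5], [4], [6]].

So P = [[1, 3, 7], [2, 5], [4], [6]].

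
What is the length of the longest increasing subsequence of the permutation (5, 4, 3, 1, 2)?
2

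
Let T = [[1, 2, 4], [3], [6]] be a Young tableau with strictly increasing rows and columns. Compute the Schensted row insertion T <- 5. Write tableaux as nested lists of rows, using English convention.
5 is larger than every entry of row 1, so it is appended to row 1. The new tableau is [[1, 2, 4, 5], [3], [6]].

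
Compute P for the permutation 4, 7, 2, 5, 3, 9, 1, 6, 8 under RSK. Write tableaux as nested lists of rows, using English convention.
P = [[1, 3, 6, 8], [2, 5, 9], [4], [7]]

Insert 4: appended to row 1. P = [[4]].
Insert 7: appended to row 1. P = [[4, 7]].
Insert 2: 2 bumps 4 from row 1; 4 starts row 2. P = [[2, 7], [4]].
Insert 5: 5 bumps 7 from row 1; 7 appends to row 2. P = [[2, 5], [4, 7]].
Insert 3: 3 bumps 5 from row 1; 5 bumps 7 from row 2; 7 starts row 3. P = [[2, 3], [4, 5], [7]].
Insert 9: appended to row 1. P = [[2, 3, 9], [4, 5], [7]].
Insert 1: 1 bumps 2 from row 1; 2 bumps 4 from row 2; 4 bumps 7 from row 3; 7 starts row 4. P = [[1, 3, 9], [2, 5], [4], [7]].
Insert 6: 6 bumps 9 from row 1; 9 appends to row 2. P = [[1, 3, 6], [2, 5, 9], [4], [7]].
Insert 8: appended to row 1. P = [[1, 3, 6, 8], [2, 5, 9], [4], [7]].

So P = [[1, 3, 6, 8], [2, 5, 9], [4], [7]].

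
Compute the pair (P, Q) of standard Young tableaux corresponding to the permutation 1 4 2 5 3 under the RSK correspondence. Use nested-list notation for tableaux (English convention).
P = [[1, 2, 3], [4, 5]], Q = [[1, 2, 4], [3, 5]]

Insert each entry of the permutation into P by Schensted row insertion, recording in Q the position of each new cell.

Insert 1: appended to row 1. P = [[1]].
Insert 4: appended to row 1. P = [[1, 4]].
Insert 2: 2 bumps 4 from row 1; 4 starts row 2. P = [[1, 2], [4]].
Insert 5: appended to row 1. P = [[1, 2, 5], [4]].
Insert 3: 3 bumps 5 from row 1; 5 appends to row 2. P = [[1, 2, 3], [4, 5]].

So P = [[1, 2, 3], [4, 5]], Q = [[1, 2, 4], [3, 5]].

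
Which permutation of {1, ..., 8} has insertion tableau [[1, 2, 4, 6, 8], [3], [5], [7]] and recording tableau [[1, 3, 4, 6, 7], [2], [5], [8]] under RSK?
Reverse the RSK construction: for i from n down to 1, find the cell of Q containing i, remove the entry at that cell from P, and reverse-bump it up through P; the value ejected from row 1 is w(i).

Step i=8: Q has 8 at row 4, column 1; remove 7 from row 4 of P and reverse-bump: 7 enters row 3 and ejects 5; 5 enters row 2 and ejects 3; 3 enters row 1 and ejects 2. So w(8) = 2. P is now [[1, 3, 4, 6, 8], [5], [7]].
Step i=7: Q has 7 at row 1, column 5; remove that cell from P, ejecting 8. So w(7) = 8. P is now [[1, 3, 4, 6], [5], [7]].
Step i=6: Q has 6 at row 1, column 4; remove that cell from P, ejecting 6. So w(6) = 6. P is now [[1, 3, 4], [5], [7]].
Step i=5: Q has 5 at row 3, column 1; remove 7 from row 3 of P and reverse-bump: 7 enters row 2 and ejects 5; 5 enters row 1 and ejects 4. So w(5) = 4. P is now [[1, 3, 5], [7]].
Step i=4: Q has 4 at row 1, column 3; remove that cell from P, ejecting 5. So w(4) = 5. P is now [[1, 3], [7]].
Step i=3: Q has 3 at row 1, column 2; remove that cell from P, ejecting 3. So w(3) = 3. P is now [[1], [7]].
Step i=2: Q has 2 at row 2, column 1; remove 7 from row 2 of P and reverse-bump: 7 enters row 1 and ejects 1. So w(2) = 1. P is now [[7]].
Step i=1: Q has 1 at row 1, column 1; remove that cell from P, ejecting 7. So w(1) = 7. P is now [].

So w = 7 1 3 5 4 6 8 2.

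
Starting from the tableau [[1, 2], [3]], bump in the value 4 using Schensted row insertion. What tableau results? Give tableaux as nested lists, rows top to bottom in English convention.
4 is larger than every entry of row 1, so it is appended to row 1. The new tableau is [[1, 2, 4], [3]].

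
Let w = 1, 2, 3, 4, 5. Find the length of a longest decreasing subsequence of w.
1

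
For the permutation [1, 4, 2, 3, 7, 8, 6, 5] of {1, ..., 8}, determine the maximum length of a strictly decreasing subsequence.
3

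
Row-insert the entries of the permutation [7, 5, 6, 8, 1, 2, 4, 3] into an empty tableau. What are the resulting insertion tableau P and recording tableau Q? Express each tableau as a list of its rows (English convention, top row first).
P = [[1, 2, 3], [4, 6, 8], [5], [7]], Q = [[1, 3, 4], [2, 6, 7], [5], [8]]

Insert each entry of the permutation into P by Schensted row insertion, recording in Q the position of each new cell.

Insert 7: appended to row 1. P = [[7]], Q = [[1]].
Insert 5: 5 bumps 7 from row 1; 7 starts row 2. P = [[5], [7]], Q = [[1], [2]].
Insert 6: appended to row 1. P = [[5, 6], [7]], Q = [[1, 3], [2]].
Insert 8: appended to row 1. P = [[5, 6, 8], [7]], Q = [[1, 3, 4], [2]].
Insert 1: 1 bumps 5 from row 1; 5 bumps 7 from row 2; 7 starts row 3. P = [[1, 6, 8], [5], [7]], Q = [[1, 3, 4], [2], [5]].
Insert 2: 2 bumps 6 from row 1; 6 appends to row 2. P = [[1, 2, 8], [5, 6], [7]], Q = [[1, 3, 4], [2, 6], [5]].
Insert 4: 4 bumps 8 from row 1; 8 appends to row 2. P = [[1, 2, 4], [5, 6, 8], [7]], Q = [[1, 3, 4], [2, 6, 7], [5]].
Insert 3: 3 bumps 4 from row 1; 4 bumps 5 from row 2; 5 bumps 7 from row 3; 7 starts row 4. P = [[1, 2, 3], [4, 6, 8], [5], [7]], Q = [[1, 3, 4], [2, 6, 7], [5], [8]].

So P = [[1, 2, 3], [4, 6, 8], [5], [7]], Q = [[1, 3, 4], [2, 6, 7], [5], [8]].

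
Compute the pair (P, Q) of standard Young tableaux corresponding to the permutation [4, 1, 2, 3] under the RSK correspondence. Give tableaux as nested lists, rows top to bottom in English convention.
Insert each entry of the permutation into P by Schensted row insertion, recording in Q the position of each new cell.

Insert 4: appended to row 1. P = [[4]].
Insert 1: 1 bumps 4 from row 1; 4 starts row 2. P = [[1], [4]].
Insert 2: appended to row 1. P = [[1, 2], [4]].
Insert 3: appended to row 1. P = [[1, 2, 3], [4]].

So P = [[1, 2, 3], [4]], Q = [[1, 3, 4], [2]].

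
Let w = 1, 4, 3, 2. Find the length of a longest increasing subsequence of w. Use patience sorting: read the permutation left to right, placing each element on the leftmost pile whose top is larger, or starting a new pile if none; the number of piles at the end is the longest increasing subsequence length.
2

1: new pile. tops = [1]
4: new pile. tops = [1, 4]
3: onto pile 2 (replacing 4). tops = [1, 3]
2: onto pile 2 (replacing 3). tops = [1, 2]

2 piles, so the longest increasing subsequence has length 2.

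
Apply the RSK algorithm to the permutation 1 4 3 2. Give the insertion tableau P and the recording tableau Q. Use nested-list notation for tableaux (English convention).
Insert each entry of the permutation into P by Schensted row insertion, recording in Q the position of each new cell.

Insert 1: appended to row 1. P = [[1]].
Insert 4: appended to row 1. P = [[1, 4]].
Insert 3: 3 bumps 4 from row 1; 4 starts row 2. P = [[1, 3], [4]].
Insert 2: 2 bumps 3 from row 1; 3 bumps 4 from row 2; 4 starts row 3. P = [[1, 2], [3], [4]].

So P = [[1, 2], [3], [4]], Q = [[1, 2], [3], [4]].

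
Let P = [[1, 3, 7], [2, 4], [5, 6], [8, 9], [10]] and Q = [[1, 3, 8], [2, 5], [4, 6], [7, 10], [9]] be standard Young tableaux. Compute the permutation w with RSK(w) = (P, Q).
8 5 10 2 9 6 4 7 1 3

Reverse the RSK construction: for i from n down to 1, find the cell of Q containing i, remove the entry at that cell from P, and reverse-bump it up through P; the value ejected from row 1 is w(i).

Step i=10: Q has 10 at row 4, column 2; remove 9 from row 4 of P and reverse-bump: 9 enters row 3 and ejects 6; 6 enters row 2 and ejects 4; 4 enters row 1 and ejects 3. So w(10) = 3. P is now [[1, 4, 7], [2, 6], [5, 9], [8], [10]].
Step i=9: Q has 9 at row 5, column 1; remove 10 from row 5 of P and reverse-bump: 10 enters row 4 and ejects 8; 8 enters row 3 and ejects 5; 5 enters row 2 and ejects 2; 2 enters row 1 and ejects 1. So w(9) = 1. P is now [[2, 4, 7], [5, 6], [8, 9], [10]].
Step i=8: Q has 8 at row 1, column 3; remove that cell from P, ejecting 7. So w(8) = 7. P is now [[2, 4], [5, 6], [8, 9], [10]].
Step i=7: Q has 7 at row 4, column 1; remove 10 from row 4 of P and reverse-bump: 10 enters row 3 and ejects 9; 9 enters row 2 and ejects 6; 6 enters row 1 and ejects 4. So w(7) = 4. P is now [[2, 6], [5, 9], [8, 10]].
Step i=6: Q has 6 at row 3, column 2; remove 10 from row 3 of P and reverse-bump: 10 enters row 2 and ejects 9; 9 enters row 1 and ejects 6. So w(6) = 6. P is now [[2, 9], [5, 10], [8]].
Step i=5: Q has 5 at row 2, column 2; remove 10 from row 2 of P and reverse-bump: 10 enters row 1 and ejects 9. So w(5) = 9. P is now [[2, 10], [5], [8]].
Step i=4: Q has 4 at row 3, column 1; remove 8 from row 3 of P and reverse-bump: 8 enters row 2 and ejects 5; 5 enters row 1 and ejects 2. So w(4) = 2. P is now [[5, 10], [8]].
Step i=3: Q has 3 at row 1, column 2; remove that cell from P, ejecting 10. So w(3) = 10. P is now [[5], [8]].
Step i=2: Q has 2 at row 2, column 1; remove 8 from row 2 of P and reverse-bump: 8 enters row 1 and ejects 5. So w(2) = 5. P is now [[8]].
Step i=1: Q has 1 at row 1, column 1; remove that cell from P, ejecting 8. So w(1) = 8. P is now [].

So w = 8 5 10 2 9 6 4 7 1 3.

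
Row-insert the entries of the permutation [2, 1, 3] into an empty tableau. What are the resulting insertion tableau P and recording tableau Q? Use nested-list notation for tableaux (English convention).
Insert each entry of the permutation into P by Schensted row insertion, recording in Q the position of each new cell.

Insert 2: appended to row 1. P = [[2]].
Insert 1: 1 bumps 2 from row 1; 2 starts row 2. P = [[1], [2]].
Insert 3: appended to row 1. P = [[1, 3], [2]].

So P = [[1, 3], [2]], Q = [[1, 3], [2]].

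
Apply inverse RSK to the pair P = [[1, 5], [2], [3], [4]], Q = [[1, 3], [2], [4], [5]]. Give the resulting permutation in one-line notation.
4 3 5 2 1

Reverse RSK: for i = n, n-1, ..., 1, locate i in Q, remove the corresponding corner cell from P, and reverse-bump its entry up through P; the value ejected from row 1 is w(i).

So w = 4 3 5 2 1.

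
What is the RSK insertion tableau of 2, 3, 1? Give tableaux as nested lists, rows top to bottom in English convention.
P = [[1, 3], [2]]

After inserting 2: P = [[2]].
After inserting 3: P = [[2, 3]].
After inserting 1: P = [[1, 3], [2]].

So P = [[1, 3], [2]].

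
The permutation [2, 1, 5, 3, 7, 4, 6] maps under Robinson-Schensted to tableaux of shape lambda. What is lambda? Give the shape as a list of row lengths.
Row-insert each entry into an empty tableau.

After inserting 2: P = [[2]].
After inserting 1: P = [[1], [2]].
After inserting 5: P = [[1, 5], [2]].
After inserting 3: P = [[1, 3], [2, 5]].
After inserting 7: P = [[1, 3, 7], [2, 5]].
After inserting 4: P = [[1, 3, 4], [2, 5, 7]].
After inserting 6: P = [[1, 3, 4, 6], [2, 5, 7]].

The final insertion tableau P = [[1, 3, 4, 6], [2, 5, 7]] has shape [4, 3].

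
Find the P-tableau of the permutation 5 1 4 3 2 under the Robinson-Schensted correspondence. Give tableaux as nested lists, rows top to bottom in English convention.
P = [[1, 2], [3], [4], [5]]

After inserting 5: P = [[5]].
After inserting 1: P = [[1], [5]].
After inserting 4: P = [[1, 4], [5]].
After inserting 3: P = [[1, 3], [4], [5]].
After inserting 2: P = [[1, 2], [3], [4], [5]].

So P = [[1, 2], [3], [4], [5]].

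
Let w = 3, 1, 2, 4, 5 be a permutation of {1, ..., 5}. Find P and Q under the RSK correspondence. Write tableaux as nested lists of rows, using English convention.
P = [[1, 2, 4, 5], [3]], Q = [[1, 3, 4, 5], [2]]

Insert each entry of the permutation into P by Schensted row insertion, recording in Q the position of each new cell.

Insert 3: appended to row 1. P = [[3]].
Insert 1: 1 bumps 3 from row 1; 3 starts row 2. P = [[1], [3]].
Insert 2: appended to row 1. P = [[1, 2], [3]].
Insert 4: appended to row 1. P = [[1, 2, 4], [3]].
Insert 5: appended to row 1. P = [[1, 2, 4, 5], [3]].

So P = [[1, 2, 4, 5], [3]], Q = [[1, 3, 4, 5], [2]].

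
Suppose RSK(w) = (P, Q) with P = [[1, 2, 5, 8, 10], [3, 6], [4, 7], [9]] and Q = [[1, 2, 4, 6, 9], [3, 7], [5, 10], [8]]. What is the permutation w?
Reverse the RSK construction: for i from n down to 1, find the cell of Q containing i, remove the entry at that cell from P, and reverse-bump it up through P; the value ejected from row 1 is w(i).

Step i=10: Q has 10 at row 3, column 2; remove 7 from row 3 of P and reverse-bump: 7 enters row 2 and ejects 6; 6 enters row 1 and ejects 5. So w(10) = 5. P is now [[1, 2, 6, 8, 10], [3, 7], [4], [9]].
Step i=9: Q has 9 at row 1, column 5; remove that cell from P, ejecting 10. So w(9) = 10. P is now [[1, 2, 6, 8], [3, 7], [4], [9]].
Step i=8: Q has 8 at row 4, column 1; remove 9 from row 4 of P and reverse-bump: 9 enters row 3 and ejects 4; 4 enters row 2 and ejects 3; 3 enters row 1 and ejects 2. So w(8) = 2. P is now [[1, 3, 6, 8], [4, 7], [9]].
Step i=7: Q has 7 at row 2, column 2; remove 7 from row 2 of P and reverse-bump: 7 enters row 1 and ejects 6. So w(7) = 6. P is now [[1, 3, 7, 8], [4], [9]].
Step i=6: Q has 6 at row 1, column 4; remove that cell from P, ejecting 8. So w(6) = 8. P is now [[1, 3, 7], [4], [9]].
Step i=5: Q has 5 at row 3, column 1; remove 9 from row 3 of P and reverse-bump: 9 enters row 2 and ejects 4; 4 enters row 1 and ejects 3. So w(5) = 3. P is now [[1, 4, 7], [9]].
Step i=4: Q has 4 at row 1, column 3; remove that cell from P, ejecting 7. So w(4) = 7. P is now [[1, 4], [9]].
Step i=3: Q has 3 at row 2, column 1; remove 9 from row 2 of P and reverse-bump: 9 enters row 1 and ejects 4. So w(3) = 4. P is now [[1, 9]].
Step i=2: Q has 2 at row 1, column 2; remove that cell from P, ejecting 9. So w(2) = 9. P is now [[1]].
Step i=1: Q has 1 at row 1, column 1; remove that cell from P, ejecting 1. So w(1) = 1. P is now [].

So w = 1 9 4 7 3 8 6 2 10 5.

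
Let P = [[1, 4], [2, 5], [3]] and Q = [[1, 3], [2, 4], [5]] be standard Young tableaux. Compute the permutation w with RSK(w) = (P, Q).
Reverse the RSK construction: for i from n down to 1, find the cell of Q containing i, remove the entry at that cell from P, and reverse-bump it up through P; the value ejected from row 1 is w(i).

Step i=5: Q has 5 at row 3, column 1; remove 3 from row 3 of P and reverse-bump: 3 enters row 2 and ejects 2; 2 enters row 1 and ejects 1. So w(5) = 1. P is now [[2, 4], [3, 5]].
Step i=4: Q has 4 at row 2, column 2; remove 5 from row 2 of P and reverse-bump: 5 enters row 1 and ejects 4. So w(4) = 4. P is now [[2, 5], [3]].
Step i=3: Q has 3 at row 1, column 2; remove that cell from P, ejecting 5. So w(3) = 5. P is now [[2], [3]].
Step i=2: Q has 2 at row 2, column 1; remove 3 from row 2 of P and reverse-bump: 3 enters row 1 and ejects 2. So w(2) = 2. P is now [[3]].
Step i=1: Q has 1 at row 1, column 1; remove that cell from P, ejecting 3. So w(1) = 3. P is now [].

So w = 3 2 5 4 1.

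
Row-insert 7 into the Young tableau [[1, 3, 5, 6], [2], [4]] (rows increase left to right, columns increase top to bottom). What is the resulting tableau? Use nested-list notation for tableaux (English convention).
[[1, 3, 5, 6, 7], [2], [4]]

7 is larger than every entry of row 1, so it is appended to row 1. The new tableau is [[1, 3, 5, 6, 7], [2], [4]].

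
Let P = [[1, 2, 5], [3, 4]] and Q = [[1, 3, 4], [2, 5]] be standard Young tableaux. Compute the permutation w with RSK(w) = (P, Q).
Reverse the RSK construction: for i from n down to 1, find the cell of Q containing i, remove the entry at that cell from P, and reverse-bump it up through P; the value ejected from row 1 is w(i).

Step i=5: Q has 5 at row 2, column 2; remove 4 from row 2 of P and reverse-bump: 4 enters row 1 and ejects 2. So w(5) = 2. P is now [[1, 4, 5], [3]].
Step i=4: Q has 4 at row 1, column 3; remove that cell from P, ejecting 5. So w(4) = 5. P is now [[1, 4], [3]].
Step i=3: Q has 3 at row 1, column 2; remove that cell from P, ejecting 4. So w(3) = 4. P is now [[1], [3]].
Step i=2: Q has 2 at row 2, column 1; remove 3 from row 2 of P and reverse-bump: 3 enters row 1 and ejects 1. So w(2) = 1. P is now [[3]].
Step i=1: Q has 1 at row 1, column 1; remove that cell from P, ejecting 3. So w(1) = 3. P is now [].

So w = 3 1 4 5 2.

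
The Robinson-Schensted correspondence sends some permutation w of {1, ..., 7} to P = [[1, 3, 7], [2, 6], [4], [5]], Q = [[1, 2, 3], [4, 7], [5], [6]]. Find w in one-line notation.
5 6 7 4 2 1 3

Reverse the RSK construction: for i from n down to 1, find the cell of Q containing i, remove the entry at that cell from P, and reverse-bump it up through P; the value ejected from row 1 is w(i).

Step i=7: Q has 7 at row 2, column 2; remove 6 from row 2 of P and reverse-bump: 6 enters row 1 and ejects 3. So w(7) = 3. P is now [[1, 6, 7], [2], [4], [5]].
Step i=6: Q has 6 at row 4, column 1; remove 5 from row 4 of P and reverse-bump: 5 enters row 3 and ejects 4; 4 enters row 2 and ejects 2; 2 enters row 1 and ejects 1. So w(6) = 1. P is now [[2, 6, 7], [4], [5]].
Step i=5: Q has 5 at row 3, column 1; remove 5 from row 3 of P and reverse-bump: 5 enters row 2 and ejects 4; 4 enters row 1 and ejects 2. So w(5) = 2. P is now [[4, 6, 7], [5]].
Step i=4: Q has 4 at row 2, column 1; remove 5 from row 2 of P and reverse-bump: 5 enters row 1 and ejects 4. So w(4) = 4. P is now [[5, 6, 7]].
Step i=3: Q has 3 at row 1, column 3; remove that cell from P, ejecting 7. So w(3) = 7. P is now [[5, 6]].
Step i=2: Q has 2 at row 1, column 2; remove that cell from P, ejecting 6. So w(2) = 6. P is now [[5]].
Step i=1: Q has 1 at row 1, column 1; remove that cell from P, ejecting 5. So w(1) = 5. P is now [].

So w = 5 6 7 4 2 1 3.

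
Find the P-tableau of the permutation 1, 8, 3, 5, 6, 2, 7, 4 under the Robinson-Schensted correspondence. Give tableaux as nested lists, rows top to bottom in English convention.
Insert 1: appended to row 1. P = [[1]].
Insert 8: appended to row 1. P = [[1, 8]].
Insert 3: 3 bumps 8 from row 1; 8 starts row 2. P = [[1, 3], [8]].
Insert 5: appended to row 1. P = [[1, 3, 5], [8]].
Insert 6: appended to row 1. P = [[1, 3, 5, 6], [8]].
Insert 2: 2 bumps 3 from row 1; 3 bumps 8 from row 2; 8 starts row 3. P = [[1, 2, 5, 6], [3], [8]].
Insert 7: appended to row 1. P = [[1, 2, 5, 6, 7], [3], [8]].
Insert 4: 4 bumps 5 from row 1; 5 appends to row 2. P = [[1, 2, 4, 6, 7], [3, 5], [8]].

So P = [[1, 2, 4, 6, 7], [3, 5], [8]].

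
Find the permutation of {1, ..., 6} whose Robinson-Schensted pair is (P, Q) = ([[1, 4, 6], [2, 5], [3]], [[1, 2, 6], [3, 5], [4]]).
3 5 2 1 4 6

Reverse the RSK construction: for i from n down to 1, find the cell of Q containing i, remove the entry at that cell from P, and reverse-bump it up through P; the value ejected from row 1 is w(i).

Step i=6: Q has 6 at row 1, column 3; remove that cell from P, ejecting 6. So w(6) = 6. P is now [[1, 4], [2, 5], [3]].
Step i=5: Q has 5 at row 2, column 2; remove 5 from row 2 of P and reverse-bump: 5 enters row 1 and ejects 4. So w(5) = 4. P is now [[1, 5], [2], [3]].
Step i=4: Q has 4 at row 3, column 1; remove 3 from row 3 of P and reverse-bump: 3 enters row 2 and ejects 2; 2 enters row 1 and ejects 1. So w(4) = 1. P is now [[2, 5], [3]].
Step i=3: Q has 3 at row 2, column 1; remove 3 from row 2 of P and reverse-bump: 3 enters row 1 and ejects 2. So w(3) = 2. P is now [[3, 5]].
Step i=2: Q has 2 at row 1, column 2; remove that cell from P, ejecting 5. So w(2) = 5. P is now [[3]].
Step i=1: Q has 1 at row 1, column 1; remove that cell from P, ejecting 3. So w(1) = 3. P is now [].

So w = 3 5 2 1 4 6.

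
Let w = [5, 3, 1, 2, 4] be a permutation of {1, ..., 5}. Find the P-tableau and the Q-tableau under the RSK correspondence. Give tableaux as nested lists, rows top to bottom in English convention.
Insert each entry of the permutation into P by Schensted row insertion, recording in Q the position of each new cell.

Insert 5: appended to row 1. P = [[5]].
Insert 3: 3 bumps 5 from row 1; 5 starts row 2. P = [[3], [5]].
Insert 1: 1 bumps 3 from row 1; 3 bumps 5 from row 2; 5 starts row 3. P = [[1], [3], [5]].
Insert 2: appended to row 1. P = [[1, 2], [3], [5]].
Insert 4: appended to row 1. P = [[1, 2, 4], [3], [5]].

So P = [[1, 2, 4], [3], [5]], Q = [[1, 4, 5], [2], [3]].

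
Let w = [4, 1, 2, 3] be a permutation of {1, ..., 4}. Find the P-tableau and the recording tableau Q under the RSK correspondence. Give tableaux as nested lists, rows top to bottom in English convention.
Insert each entry of the permutation into P by Schensted row insertion, recording in Q the position of each new cell.

Insert 4: appended to row 1. P = [[4]], Q = [[1]].
Insert 1: 1 bumps 4 from row 1; 4 starts row 2. P = [[1], [4]], Q = [[1], [2]].
Insert 2: appended to row 1. P = [[1, 2], [4]], Q = [[1, 3], [2]].
Insert 3: appended to row 1. P = [[1, 2, 3], [4]], Q = [[1, 3, 4], [2]].

So P = [[1, 2, 3], [4]], Q = [[1, 3, 4], [2]].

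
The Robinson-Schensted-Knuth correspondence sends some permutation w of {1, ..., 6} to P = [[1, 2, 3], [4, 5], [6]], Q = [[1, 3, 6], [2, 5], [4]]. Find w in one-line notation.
Reverse the RSK construction: for i from n down to 1, find the cell of Q containing i, remove the entry at that cell from P, and reverse-bump it up through P; the value ejected from row 1 is w(i).

Step i=6: Q has 6 at row 1, column 3; remove that cell from P, ejecting 3. So w(6) = 3. P is now [[1, 2], [4, 5], [6]].
Step i=5: Q has 5 at row 2, column 2; remove 5 from row 2 of P and reverse-bump: 5 enters row 1 and ejects 2. So w(5) = 2. P is now [[1, 5], [4], [6]].
Step i=4: Q has 4 at row 3, column 1; remove 6 from row 3 of P and reverse-bump: 6 enters row 2 and ejects 4; 4 enters row 1 and ejects 1. So w(4) = 1. P is now [[4, 5], [6]].
Step i=3: Q has 3 at row 1, column 2; remove that cell from P, ejecting 5. So w(3) = 5. P is now [[4], [6]].
Step i=2: Q has 2 at row 2, column 1; remove 6 from row 2 of P and reverse-bump: 6 enters row 1 and ejects 4. So w(2) = 4. P is now [[6]].
Step i=1: Q has 1 at row 1, column 1; remove that cell from P, ejecting 6. So w(1) = 6. P is now [].

So w = 6 4 5 1 2 3.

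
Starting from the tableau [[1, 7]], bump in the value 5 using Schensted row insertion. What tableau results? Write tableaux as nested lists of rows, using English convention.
In row 1, 5 replaces 7 (the leftmost entry greater than 5); 7 is bumped to row 2. 7 starts a new row 2. The new tableau is [[1, 5], [7]].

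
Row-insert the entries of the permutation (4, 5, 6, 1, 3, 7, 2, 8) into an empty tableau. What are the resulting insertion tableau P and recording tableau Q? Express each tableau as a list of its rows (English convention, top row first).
Insert each entry of the permutation into P by Schensted row insertion, recording in Q the position of each new cell.

After inserting 4: P = [[4]].
After inserting 5: P = [[4, 5]].
After inserting 6: P = [[4, 5, 6]].
After inserting 1: P = [[1, 5, 6], [4]].
After inserting 3: P = [[1, 3, 6], [4, 5]].
After inserting 7: P = [[1, 3, 6, 7], [4, 5]].
After inserting 2: P = [[1, 2, 6, 7], [3, 5], [4]].
After inserting 8: P = [[1, 2, 6, 7, 8], [3, 5], [4]].

So P = [[1, 2, 6, 7, 8], [3, 5], [4]], Q = [[1, 2, 3, 6, 8], [4, 5], [7]].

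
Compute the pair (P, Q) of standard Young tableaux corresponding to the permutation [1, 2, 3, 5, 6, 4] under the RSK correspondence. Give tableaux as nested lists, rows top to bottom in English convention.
P = [[1, 2, 3, 4, 6], [5]], Q = [[1, 2, 3, 4, 5], [6]]

Insert each entry of the permutation into P by Schensted row insertion, recording in Q the position of each new cell.

Insert 1: appended to row 1. P = [[1]].
Insert 2: appended to row 1. P = [[1, 2]].
Insert 3: appended to row 1. P = [[1, 2, 3]].
Insert 5: appended to row 1. P = [[1, 2, 3, 5]].
Insert 6: appended to row 1. P = [[1, 2, 3, 5, 6]].
Insert 4: 4 bumps 5 from row 1; 5 starts row 2. P = [[1, 2, 3, 4, 6], [5]].

So P = [[1, 2, 3, 4, 6], [5]], Q = [[1, 2, 3, 4, 5], [6]].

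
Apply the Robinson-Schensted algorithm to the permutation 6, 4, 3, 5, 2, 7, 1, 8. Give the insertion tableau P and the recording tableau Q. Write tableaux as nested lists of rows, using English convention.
Insert each entry of the permutation into P by Schensted row insertion, recording in Q the position of each new cell.

Insert 6: appended to row 1. P = [[6]].
Insert 4: 4 bumps 6 from row 1; 6 starts row 2. P = [[4], [6]].
Insert 3: 3 bumps 4 from row 1; 4 bumps 6 from row 2; 6 starts row 3. P = [[3], [4], [6]].
Insert 5: appended to row 1. P = [[3, 5], [4], [6]].
Insert 2: 2 bumps 3 from row 1; 3 bumps 4 from row 2; 4 bumps 6 from row 3; 6 starts row 4. P = [[2, 5], [3], [4], [6]].
Insert 7: appended to row 1. P = [[2, 5, 7], [3], [4], [6]].
Insert 1: 1 bumps 2 from row 1; 2 bumps 3 from row 2; 3 bumps 4 from row 3; 4 bumps 6 from row 4; 6 starts row 5. P = [[1, 5, 7], [2], [3], [4], [6]].
Insert 8: appended to row 1. P = [[1, 5, 7, 8], [2], [3], [4], [6]].

So P = [[1, 5, 7, 8], [2], [3], [4], [6]], Q = [[1, 4, 6, 8], [2], [3], [5], [7]].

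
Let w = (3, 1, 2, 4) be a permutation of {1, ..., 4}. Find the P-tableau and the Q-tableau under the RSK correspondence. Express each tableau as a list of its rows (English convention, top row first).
P = [[1, 2, 4], [3]], Q = [[1, 3, 4], [2]]

Insert each entry of the permutation into P by Schensted row insertion, recording in Q the position of each new cell.

Insert 3: appended to row 1. P = [[3]].
Insert 1: 1 bumps 3 from row 1; 3 starts row 2. P = [[1], [3]].
Insert 2: appended to row 1. P = [[1, 2], [3]].
Insert 4: appended to row 1. P = [[1, 2, 4], [3]].

So P = [[1, 2, 4], [3]], Q = [[1, 3, 4], [2]].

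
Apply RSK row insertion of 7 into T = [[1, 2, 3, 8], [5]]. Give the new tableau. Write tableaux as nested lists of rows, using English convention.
[[1, 2, 3, 7], [5, 8]]

In row 1, 7 replaces 8 (the leftmost entry greater than 7); 8 is bumped to row 2. 8 is appended to row 2. The new tableau is [[1, 2, 3, 7], [5, 8]].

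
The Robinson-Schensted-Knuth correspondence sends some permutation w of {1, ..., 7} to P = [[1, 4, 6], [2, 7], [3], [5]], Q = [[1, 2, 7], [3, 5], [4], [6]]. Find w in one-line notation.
5 7 3 2 4 1 6

Reverse the RSK construction: for i from n down to 1, find the cell of Q containing i, remove the entry at that cell from P, and reverse-bump it up through P; the value ejected from row 1 is w(i).

Step i=7: Q has 7 at row 1, column 3; remove that cell from P, ejecting 6. So w(7) = 6. P is now [[1, 4], [2, 7], [3], [5]].
Step i=6: Q has 6 at row 4, column 1; remove 5 from row 4 of P and reverse-bump: 5 enters row 3 and ejects 3; 3 enters row 2 and ejects 2; 2 enters row 1 and ejects 1. So w(6) = 1. P is now [[2, 4], [3, 7], [5]].
Step i=5: Q has 5 at row 2, column 2; remove 7 from row 2 of P and reverse-bump: 7 enters row 1 and ejects 4. So w(5) = 4. P is now [[2, 7], [3], [5]].
Step i=4: Q has 4 at row 3, column 1; remove 5 from row 3 of P and reverse-bump: 5 enters row 2 and ejects 3; 3 enters row 1 and ejects 2. So w(4) = 2. P is now [[3, 7], [5]].
Step i=3: Q has 3 at row 2, column 1; remove 5 from row 2 of P and reverse-bump: 5 enters row 1 and ejects 3. So w(3) = 3. P is now [[5, 7]].
Step i=2: Q has 2 at row 1, column 2; remove that cell from P, ejecting 7. So w(2) = 7. P is now [[5]].
Step i=1: Q has 1 at row 1, column 1; remove that cell from P, ejecting 5. So w(1) = 5. P is now [].

So w = 5 7 3 2 4 1 6.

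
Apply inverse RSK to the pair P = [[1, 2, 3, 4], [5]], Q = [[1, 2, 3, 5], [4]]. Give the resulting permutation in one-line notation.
Reverse RSK: for i = n, n-1, ..., 1, locate i in Q, remove the corresponding corner cell from P, and reverse-bump its entry up through P; the value ejected from row 1 is w(i).

So w = 1 2 5 3 4.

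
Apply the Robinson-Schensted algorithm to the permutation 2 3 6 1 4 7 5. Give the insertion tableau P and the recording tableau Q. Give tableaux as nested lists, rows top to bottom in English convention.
P = [[1, 3, 4, 5], [2, 6, 7]], Q = [[1, 2, 3, 6], [4, 5, 7]]

Insert each entry of the permutation into P by Schensted row insertion, recording in Q the position of each new cell.

Insert 2: appended to row 1. P = [[2]], Q = [[1]].
Insert 3: appended to row 1. P = [[2, 3]], Q = [[1, 2]].
Insert 6: appended to row 1. P = [[2, 3, 6]], Q = [[1, 2, 3]].
Insert 1: 1 bumps 2 from row 1; 2 starts row 2. P = [[1, 3, 6], [2]], Q = [[1, 2, 3], [4]].
Insert 4: 4 bumps 6 from row 1; 6 appends to row 2. P = [[1, 3, 4], [2, 6]], Q = [[1, 2, 3], [4, 5]].
Insert 7: appended to row 1. P = [[1, 3, 4, 7], [2, 6]], Q = [[1, 2, 3, 6], [4, 5]].
Insert 5: 5 bumps 7 from row 1; 7 appends to row 2. P = [[1, 3, 4, 5], [2, 6, 7]], Q = [[1, 2, 3, 6], [4, 5, 7]].

So P = [[1, 3, 4, 5], [2, 6, 7]], Q = [[1, 2, 3, 6], [4, 5, 7]].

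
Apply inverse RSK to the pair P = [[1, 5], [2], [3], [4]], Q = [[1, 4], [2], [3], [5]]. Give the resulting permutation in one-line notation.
4 3 2 5 1

Reverse RSK: for i = n, n-1, ..., 1, locate i in Q, remove the corresponding corner cell from P, and reverse-bump its entry up through P; the value ejected from row 1 is w(i).

So w = 4 3 2 5 1.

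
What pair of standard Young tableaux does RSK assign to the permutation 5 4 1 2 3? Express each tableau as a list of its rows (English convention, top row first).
P = [[1, 2, 3], [4], [5]], Q = [[1, 4, 5], [2], [3]]

Insert each entry of the permutation into P by Schensted row insertion, recording in Q the position of each new cell.

Insert 5: appended to row 1. P = [[5]].
Insert 4: 4 bumps 5 from row 1; 5 starts row 2. P = [[4], [5]].
Insert 1: 1 bumps 4 from row 1; 4 bumps 5 from row 2; 5 starts row 3. P = [[1], [4], [5]].
Insert 2: appended to row 1. P = [[1, 2], [4], [5]].
Insert 3: appended to row 1. P = [[1, 2, 3], [4], [5]].

So P = [[1, 2, 3], [4], [5]], Q = [[1, 4, 5], [2], [3]].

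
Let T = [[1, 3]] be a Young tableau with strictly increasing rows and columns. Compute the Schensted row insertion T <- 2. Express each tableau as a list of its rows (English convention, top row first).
In row 1, 2 replaces 3 (the leftmost entry greater than 2); 3 is bumped to row 2. 3 starts a new row 2. The new tableau is [[1, 2], [3]].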